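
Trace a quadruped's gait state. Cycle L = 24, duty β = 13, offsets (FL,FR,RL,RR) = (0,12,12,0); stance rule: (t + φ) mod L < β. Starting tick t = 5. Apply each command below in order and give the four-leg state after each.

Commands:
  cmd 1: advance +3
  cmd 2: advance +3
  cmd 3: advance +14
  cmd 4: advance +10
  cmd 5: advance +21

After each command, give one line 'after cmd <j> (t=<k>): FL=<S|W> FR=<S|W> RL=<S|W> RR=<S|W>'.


after cmd 1 (t=8): FL=S FR=W RL=W RR=S
after cmd 2 (t=11): FL=S FR=W RL=W RR=S
after cmd 3 (t=25): FL=S FR=W RL=W RR=S
after cmd 4 (t=35): FL=S FR=W RL=W RR=S
after cmd 5 (t=56): FL=S FR=W RL=W RR=S

start t=5: FL=S FR=W RL=W RR=S
cmd 1: advance +3 → t=8, phase=(8,20,20,8) → FL=S FR=W RL=W RR=S
cmd 2: advance +3 → t=11, phase=(11,23,23,11) → FL=S FR=W RL=W RR=S
cmd 3: advance +14 → t=25, phase=(1,13,13,1) → FL=S FR=W RL=W RR=S
cmd 4: advance +10 → t=35, phase=(11,23,23,11) → FL=S FR=W RL=W RR=S
cmd 5: advance +21 → t=56, phase=(8,20,20,8) → FL=S FR=W RL=W RR=S


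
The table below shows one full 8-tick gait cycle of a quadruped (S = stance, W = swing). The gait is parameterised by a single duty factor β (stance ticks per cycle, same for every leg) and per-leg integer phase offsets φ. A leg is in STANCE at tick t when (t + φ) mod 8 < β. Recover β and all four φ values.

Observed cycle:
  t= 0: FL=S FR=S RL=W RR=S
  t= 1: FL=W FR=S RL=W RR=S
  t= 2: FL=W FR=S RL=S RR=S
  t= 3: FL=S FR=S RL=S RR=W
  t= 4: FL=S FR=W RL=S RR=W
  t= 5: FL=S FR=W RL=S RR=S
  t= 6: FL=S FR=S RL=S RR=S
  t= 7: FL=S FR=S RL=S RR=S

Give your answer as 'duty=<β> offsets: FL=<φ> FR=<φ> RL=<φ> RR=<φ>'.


duty=6 offsets: FL=5 FR=2 RL=6 RR=3

duty β = stance ticks per leg = 6
FL: stance ticks = 6; W→S at t=3 → φ=5
FR: stance ticks = 6; W→S at t=6 → φ=2
RL: stance ticks = 6; W→S at t=2 → φ=6
RR: stance ticks = 6; W→S at t=5 → φ=3


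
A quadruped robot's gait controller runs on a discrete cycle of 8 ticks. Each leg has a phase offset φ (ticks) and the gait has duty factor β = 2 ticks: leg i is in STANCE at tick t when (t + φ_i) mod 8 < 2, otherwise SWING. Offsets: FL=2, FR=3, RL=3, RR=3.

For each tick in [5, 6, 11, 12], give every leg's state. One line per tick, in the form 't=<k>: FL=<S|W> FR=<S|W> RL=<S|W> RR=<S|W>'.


t=5: phase=(7,0,0,0) vs β=2 → FL=W FR=S RL=S RR=S
t=6: phase=(0,1,1,1) vs β=2 → FL=S FR=S RL=S RR=S
t=11: phase=(5,6,6,6) vs β=2 → FL=W FR=W RL=W RR=W
t=12: phase=(6,7,7,7) vs β=2 → FL=W FR=W RL=W RR=W

t=5: FL=W FR=S RL=S RR=S
t=6: FL=S FR=S RL=S RR=S
t=11: FL=W FR=W RL=W RR=W
t=12: FL=W FR=W RL=W RR=W


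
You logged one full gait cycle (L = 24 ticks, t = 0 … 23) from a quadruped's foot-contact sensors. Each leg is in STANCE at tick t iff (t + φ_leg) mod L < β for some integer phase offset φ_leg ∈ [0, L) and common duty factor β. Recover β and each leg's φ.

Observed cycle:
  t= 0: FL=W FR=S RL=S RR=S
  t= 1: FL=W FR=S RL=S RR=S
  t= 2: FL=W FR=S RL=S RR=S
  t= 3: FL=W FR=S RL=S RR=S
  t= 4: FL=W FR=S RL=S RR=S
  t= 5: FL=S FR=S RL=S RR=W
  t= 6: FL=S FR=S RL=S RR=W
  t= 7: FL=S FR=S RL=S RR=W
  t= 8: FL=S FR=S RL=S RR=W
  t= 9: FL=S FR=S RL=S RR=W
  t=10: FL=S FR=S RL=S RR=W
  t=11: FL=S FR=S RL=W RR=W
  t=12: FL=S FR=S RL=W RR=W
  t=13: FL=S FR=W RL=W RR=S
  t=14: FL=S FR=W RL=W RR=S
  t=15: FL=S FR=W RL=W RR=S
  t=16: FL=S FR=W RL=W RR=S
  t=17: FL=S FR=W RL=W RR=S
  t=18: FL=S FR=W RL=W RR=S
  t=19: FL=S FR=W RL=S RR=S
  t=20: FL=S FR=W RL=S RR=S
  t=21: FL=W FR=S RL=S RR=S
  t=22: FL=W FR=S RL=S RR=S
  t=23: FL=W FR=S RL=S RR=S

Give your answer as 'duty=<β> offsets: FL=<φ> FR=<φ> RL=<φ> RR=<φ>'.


duty=16 offsets: FL=19 FR=3 RL=5 RR=11

duty β = stance ticks per leg = 16
FL: stance ticks = 16; W→S at t=5 → φ=19
FR: stance ticks = 16; W→S at t=21 → φ=3
RL: stance ticks = 16; W→S at t=19 → φ=5
RR: stance ticks = 16; W→S at t=13 → φ=11


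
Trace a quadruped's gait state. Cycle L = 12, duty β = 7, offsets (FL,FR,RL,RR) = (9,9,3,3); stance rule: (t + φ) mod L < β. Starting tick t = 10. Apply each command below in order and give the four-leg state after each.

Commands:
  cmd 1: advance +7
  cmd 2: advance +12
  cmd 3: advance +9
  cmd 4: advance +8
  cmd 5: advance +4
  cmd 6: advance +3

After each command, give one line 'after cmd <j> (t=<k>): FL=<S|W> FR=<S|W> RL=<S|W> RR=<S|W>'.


start t=10: FL=W FR=W RL=S RR=S
cmd 1: advance +7 → t=17, phase=(2,2,8,8) → FL=S FR=S RL=W RR=W
cmd 2: advance +12 → t=29, phase=(2,2,8,8) → FL=S FR=S RL=W RR=W
cmd 3: advance +9 → t=38, phase=(11,11,5,5) → FL=W FR=W RL=S RR=S
cmd 4: advance +8 → t=46, phase=(7,7,1,1) → FL=W FR=W RL=S RR=S
cmd 5: advance +4 → t=50, phase=(11,11,5,5) → FL=W FR=W RL=S RR=S
cmd 6: advance +3 → t=53, phase=(2,2,8,8) → FL=S FR=S RL=W RR=W

after cmd 1 (t=17): FL=S FR=S RL=W RR=W
after cmd 2 (t=29): FL=S FR=S RL=W RR=W
after cmd 3 (t=38): FL=W FR=W RL=S RR=S
after cmd 4 (t=46): FL=W FR=W RL=S RR=S
after cmd 5 (t=50): FL=W FR=W RL=S RR=S
after cmd 6 (t=53): FL=S FR=S RL=W RR=W


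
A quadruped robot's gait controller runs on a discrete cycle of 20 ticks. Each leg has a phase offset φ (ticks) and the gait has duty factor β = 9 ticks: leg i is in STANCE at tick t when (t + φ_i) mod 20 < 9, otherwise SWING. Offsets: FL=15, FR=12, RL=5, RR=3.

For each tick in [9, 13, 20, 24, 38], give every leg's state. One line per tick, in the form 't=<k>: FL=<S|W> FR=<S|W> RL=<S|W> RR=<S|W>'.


t=9: FL=S FR=S RL=W RR=W
t=13: FL=S FR=S RL=W RR=W
t=20: FL=W FR=W RL=S RR=S
t=24: FL=W FR=W RL=W RR=S
t=38: FL=W FR=W RL=S RR=S

t=9: phase=(4,1,14,12) vs β=9 → FL=S FR=S RL=W RR=W
t=13: phase=(8,5,18,16) vs β=9 → FL=S FR=S RL=W RR=W
t=20: phase=(15,12,5,3) vs β=9 → FL=W FR=W RL=S RR=S
t=24: phase=(19,16,9,7) vs β=9 → FL=W FR=W RL=W RR=S
t=38: phase=(13,10,3,1) vs β=9 → FL=W FR=W RL=S RR=S


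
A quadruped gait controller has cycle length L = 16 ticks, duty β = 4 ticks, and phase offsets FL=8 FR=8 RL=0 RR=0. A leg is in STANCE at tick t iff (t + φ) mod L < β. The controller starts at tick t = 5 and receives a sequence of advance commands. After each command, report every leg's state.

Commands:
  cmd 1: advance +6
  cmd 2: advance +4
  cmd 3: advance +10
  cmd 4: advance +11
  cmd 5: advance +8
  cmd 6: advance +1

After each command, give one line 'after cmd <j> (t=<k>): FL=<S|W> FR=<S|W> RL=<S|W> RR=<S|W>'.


start t=5: FL=W FR=W RL=W RR=W
cmd 1: advance +6 → t=11, phase=(3,3,11,11) → FL=S FR=S RL=W RR=W
cmd 2: advance +4 → t=15, phase=(7,7,15,15) → FL=W FR=W RL=W RR=W
cmd 3: advance +10 → t=25, phase=(1,1,9,9) → FL=S FR=S RL=W RR=W
cmd 4: advance +11 → t=36, phase=(12,12,4,4) → FL=W FR=W RL=W RR=W
cmd 5: advance +8 → t=44, phase=(4,4,12,12) → FL=W FR=W RL=W RR=W
cmd 6: advance +1 → t=45, phase=(5,5,13,13) → FL=W FR=W RL=W RR=W

after cmd 1 (t=11): FL=S FR=S RL=W RR=W
after cmd 2 (t=15): FL=W FR=W RL=W RR=W
after cmd 3 (t=25): FL=S FR=S RL=W RR=W
after cmd 4 (t=36): FL=W FR=W RL=W RR=W
after cmd 5 (t=44): FL=W FR=W RL=W RR=W
after cmd 6 (t=45): FL=W FR=W RL=W RR=W


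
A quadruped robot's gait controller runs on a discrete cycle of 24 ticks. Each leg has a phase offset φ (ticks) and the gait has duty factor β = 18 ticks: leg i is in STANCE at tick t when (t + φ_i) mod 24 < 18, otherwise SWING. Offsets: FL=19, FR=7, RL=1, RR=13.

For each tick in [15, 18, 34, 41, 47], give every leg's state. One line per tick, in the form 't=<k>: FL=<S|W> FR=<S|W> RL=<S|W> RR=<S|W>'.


t=15: FL=S FR=W RL=S RR=S
t=18: FL=S FR=S RL=W RR=S
t=34: FL=S FR=S RL=S RR=W
t=41: FL=S FR=S RL=W RR=S
t=47: FL=W FR=S RL=S RR=S

t=15: phase=(10,22,16,4) vs β=18 → FL=S FR=W RL=S RR=S
t=18: phase=(13,1,19,7) vs β=18 → FL=S FR=S RL=W RR=S
t=34: phase=(5,17,11,23) vs β=18 → FL=S FR=S RL=S RR=W
t=41: phase=(12,0,18,6) vs β=18 → FL=S FR=S RL=W RR=S
t=47: phase=(18,6,0,12) vs β=18 → FL=W FR=S RL=S RR=S


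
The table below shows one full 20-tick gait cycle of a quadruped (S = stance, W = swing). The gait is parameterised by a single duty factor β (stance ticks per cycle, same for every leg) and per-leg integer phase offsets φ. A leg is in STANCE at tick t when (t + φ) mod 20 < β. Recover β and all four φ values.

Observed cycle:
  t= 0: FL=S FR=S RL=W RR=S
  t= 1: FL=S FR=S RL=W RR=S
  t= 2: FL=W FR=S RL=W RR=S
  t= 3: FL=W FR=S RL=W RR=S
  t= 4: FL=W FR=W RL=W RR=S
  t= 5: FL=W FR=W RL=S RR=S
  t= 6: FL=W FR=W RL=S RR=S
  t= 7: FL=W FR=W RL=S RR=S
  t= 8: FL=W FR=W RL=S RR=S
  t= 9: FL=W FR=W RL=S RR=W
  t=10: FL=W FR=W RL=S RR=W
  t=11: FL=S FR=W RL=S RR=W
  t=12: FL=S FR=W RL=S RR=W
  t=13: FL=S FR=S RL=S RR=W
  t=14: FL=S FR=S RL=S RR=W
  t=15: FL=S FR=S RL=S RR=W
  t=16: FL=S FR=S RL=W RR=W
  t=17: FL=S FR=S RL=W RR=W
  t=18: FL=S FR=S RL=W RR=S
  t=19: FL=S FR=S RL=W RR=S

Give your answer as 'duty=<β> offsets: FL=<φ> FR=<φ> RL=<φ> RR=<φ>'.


duty=11 offsets: FL=9 FR=7 RL=15 RR=2

duty β = stance ticks per leg = 11
FL: stance ticks = 11; W→S at t=11 → φ=9
FR: stance ticks = 11; W→S at t=13 → φ=7
RL: stance ticks = 11; W→S at t=5 → φ=15
RR: stance ticks = 11; W→S at t=18 → φ=2


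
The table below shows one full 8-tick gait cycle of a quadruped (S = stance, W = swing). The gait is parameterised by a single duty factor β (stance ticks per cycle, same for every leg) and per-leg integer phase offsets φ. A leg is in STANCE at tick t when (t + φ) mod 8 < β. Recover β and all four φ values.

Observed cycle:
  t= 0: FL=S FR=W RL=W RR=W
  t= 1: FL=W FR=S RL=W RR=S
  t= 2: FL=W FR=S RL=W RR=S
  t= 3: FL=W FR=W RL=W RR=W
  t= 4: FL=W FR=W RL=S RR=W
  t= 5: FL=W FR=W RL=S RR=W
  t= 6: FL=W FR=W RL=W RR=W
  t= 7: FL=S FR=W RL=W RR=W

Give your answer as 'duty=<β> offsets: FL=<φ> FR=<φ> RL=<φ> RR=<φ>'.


duty β = stance ticks per leg = 2
FL: stance ticks = 2; W→S at t=7 → φ=1
FR: stance ticks = 2; W→S at t=1 → φ=7
RL: stance ticks = 2; W→S at t=4 → φ=4
RR: stance ticks = 2; W→S at t=1 → φ=7

duty=2 offsets: FL=1 FR=7 RL=4 RR=7


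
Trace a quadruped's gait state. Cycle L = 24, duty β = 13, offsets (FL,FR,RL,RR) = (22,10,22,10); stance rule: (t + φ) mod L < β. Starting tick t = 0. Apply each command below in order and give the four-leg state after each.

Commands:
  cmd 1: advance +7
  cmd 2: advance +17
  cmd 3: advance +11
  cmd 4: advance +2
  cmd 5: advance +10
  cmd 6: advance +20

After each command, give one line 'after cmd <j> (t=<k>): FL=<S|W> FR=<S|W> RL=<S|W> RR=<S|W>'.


after cmd 1 (t=7): FL=S FR=W RL=S RR=W
after cmd 2 (t=24): FL=W FR=S RL=W RR=S
after cmd 3 (t=35): FL=S FR=W RL=S RR=W
after cmd 4 (t=37): FL=S FR=W RL=S RR=W
after cmd 5 (t=47): FL=W FR=S RL=W RR=S
after cmd 6 (t=67): FL=W FR=S RL=W RR=S

start t=0: FL=W FR=S RL=W RR=S
cmd 1: advance +7 → t=7, phase=(5,17,5,17) → FL=S FR=W RL=S RR=W
cmd 2: advance +17 → t=24, phase=(22,10,22,10) → FL=W FR=S RL=W RR=S
cmd 3: advance +11 → t=35, phase=(9,21,9,21) → FL=S FR=W RL=S RR=W
cmd 4: advance +2 → t=37, phase=(11,23,11,23) → FL=S FR=W RL=S RR=W
cmd 5: advance +10 → t=47, phase=(21,9,21,9) → FL=W FR=S RL=W RR=S
cmd 6: advance +20 → t=67, phase=(17,5,17,5) → FL=W FR=S RL=W RR=S


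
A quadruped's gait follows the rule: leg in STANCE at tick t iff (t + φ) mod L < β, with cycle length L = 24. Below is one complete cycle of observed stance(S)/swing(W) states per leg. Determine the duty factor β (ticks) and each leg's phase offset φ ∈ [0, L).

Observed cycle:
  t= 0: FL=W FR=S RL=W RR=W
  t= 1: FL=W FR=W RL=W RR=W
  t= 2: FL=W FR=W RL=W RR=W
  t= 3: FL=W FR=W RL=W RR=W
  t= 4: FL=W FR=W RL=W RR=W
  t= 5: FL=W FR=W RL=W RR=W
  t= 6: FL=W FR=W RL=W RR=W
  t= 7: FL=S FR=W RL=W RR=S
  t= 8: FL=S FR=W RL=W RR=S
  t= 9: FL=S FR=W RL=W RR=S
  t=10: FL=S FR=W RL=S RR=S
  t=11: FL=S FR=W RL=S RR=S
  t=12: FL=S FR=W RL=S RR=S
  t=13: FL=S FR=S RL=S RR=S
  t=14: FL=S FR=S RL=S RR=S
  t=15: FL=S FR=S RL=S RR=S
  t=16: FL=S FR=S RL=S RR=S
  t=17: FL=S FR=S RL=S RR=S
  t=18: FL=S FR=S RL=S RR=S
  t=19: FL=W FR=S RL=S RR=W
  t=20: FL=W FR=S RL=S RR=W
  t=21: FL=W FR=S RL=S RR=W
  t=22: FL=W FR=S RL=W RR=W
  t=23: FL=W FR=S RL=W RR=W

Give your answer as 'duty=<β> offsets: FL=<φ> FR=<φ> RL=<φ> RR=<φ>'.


duty=12 offsets: FL=17 FR=11 RL=14 RR=17

duty β = stance ticks per leg = 12
FL: stance ticks = 12; W→S at t=7 → φ=17
FR: stance ticks = 12; W→S at t=13 → φ=11
RL: stance ticks = 12; W→S at t=10 → φ=14
RR: stance ticks = 12; W→S at t=7 → φ=17


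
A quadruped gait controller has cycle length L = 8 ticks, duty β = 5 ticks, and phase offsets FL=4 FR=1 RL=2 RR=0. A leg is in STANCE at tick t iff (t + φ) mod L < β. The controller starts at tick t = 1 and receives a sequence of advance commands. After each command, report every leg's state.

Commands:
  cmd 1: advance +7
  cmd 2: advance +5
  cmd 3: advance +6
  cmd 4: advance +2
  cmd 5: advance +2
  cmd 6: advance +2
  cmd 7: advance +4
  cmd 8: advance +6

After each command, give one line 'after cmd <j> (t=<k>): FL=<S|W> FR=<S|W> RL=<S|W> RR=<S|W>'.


start t=1: FL=W FR=S RL=S RR=S
cmd 1: advance +7 → t=8, phase=(4,1,2,0) → FL=S FR=S RL=S RR=S
cmd 2: advance +5 → t=13, phase=(1,6,7,5) → FL=S FR=W RL=W RR=W
cmd 3: advance +6 → t=19, phase=(7,4,5,3) → FL=W FR=S RL=W RR=S
cmd 4: advance +2 → t=21, phase=(1,6,7,5) → FL=S FR=W RL=W RR=W
cmd 5: advance +2 → t=23, phase=(3,0,1,7) → FL=S FR=S RL=S RR=W
cmd 6: advance +2 → t=25, phase=(5,2,3,1) → FL=W FR=S RL=S RR=S
cmd 7: advance +4 → t=29, phase=(1,6,7,5) → FL=S FR=W RL=W RR=W
cmd 8: advance +6 → t=35, phase=(7,4,5,3) → FL=W FR=S RL=W RR=S

after cmd 1 (t=8): FL=S FR=S RL=S RR=S
after cmd 2 (t=13): FL=S FR=W RL=W RR=W
after cmd 3 (t=19): FL=W FR=S RL=W RR=S
after cmd 4 (t=21): FL=S FR=W RL=W RR=W
after cmd 5 (t=23): FL=S FR=S RL=S RR=W
after cmd 6 (t=25): FL=W FR=S RL=S RR=S
after cmd 7 (t=29): FL=S FR=W RL=W RR=W
after cmd 8 (t=35): FL=W FR=S RL=W RR=S


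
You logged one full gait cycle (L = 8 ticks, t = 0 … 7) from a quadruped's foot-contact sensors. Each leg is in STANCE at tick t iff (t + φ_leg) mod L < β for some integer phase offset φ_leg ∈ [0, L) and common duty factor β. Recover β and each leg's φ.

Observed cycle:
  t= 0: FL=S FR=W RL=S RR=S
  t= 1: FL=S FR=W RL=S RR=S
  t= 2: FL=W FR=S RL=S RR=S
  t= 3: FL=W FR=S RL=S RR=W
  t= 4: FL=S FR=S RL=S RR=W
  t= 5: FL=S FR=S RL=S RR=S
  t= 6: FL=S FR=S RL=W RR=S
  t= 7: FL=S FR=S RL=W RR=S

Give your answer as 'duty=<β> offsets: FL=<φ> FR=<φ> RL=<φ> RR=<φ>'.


duty β = stance ticks per leg = 6
FL: stance ticks = 6; W→S at t=4 → φ=4
FR: stance ticks = 6; W→S at t=2 → φ=6
RL: stance ticks = 6; W→S at t=0 → φ=0
RR: stance ticks = 6; W→S at t=5 → φ=3

duty=6 offsets: FL=4 FR=6 RL=0 RR=3


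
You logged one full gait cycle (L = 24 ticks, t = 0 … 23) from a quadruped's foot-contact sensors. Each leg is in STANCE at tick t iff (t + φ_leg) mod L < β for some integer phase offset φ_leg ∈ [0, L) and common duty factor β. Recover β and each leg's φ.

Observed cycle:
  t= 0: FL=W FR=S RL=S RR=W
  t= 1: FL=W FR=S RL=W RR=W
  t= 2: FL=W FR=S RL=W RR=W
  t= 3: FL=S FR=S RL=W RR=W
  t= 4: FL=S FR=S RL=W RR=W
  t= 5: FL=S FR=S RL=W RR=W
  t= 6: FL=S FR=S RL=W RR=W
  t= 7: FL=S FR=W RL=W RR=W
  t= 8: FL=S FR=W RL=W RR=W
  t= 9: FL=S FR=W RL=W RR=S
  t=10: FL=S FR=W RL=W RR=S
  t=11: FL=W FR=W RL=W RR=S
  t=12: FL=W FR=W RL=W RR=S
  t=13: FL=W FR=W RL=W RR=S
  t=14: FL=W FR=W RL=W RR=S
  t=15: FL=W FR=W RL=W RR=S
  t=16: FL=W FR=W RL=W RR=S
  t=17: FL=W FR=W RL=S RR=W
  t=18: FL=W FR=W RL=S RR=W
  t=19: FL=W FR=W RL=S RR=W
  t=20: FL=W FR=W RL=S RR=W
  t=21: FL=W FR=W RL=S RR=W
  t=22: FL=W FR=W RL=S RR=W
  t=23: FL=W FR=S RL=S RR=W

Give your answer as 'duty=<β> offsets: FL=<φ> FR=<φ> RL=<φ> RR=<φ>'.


duty β = stance ticks per leg = 8
FL: stance ticks = 8; W→S at t=3 → φ=21
FR: stance ticks = 8; W→S at t=23 → φ=1
RL: stance ticks = 8; W→S at t=17 → φ=7
RR: stance ticks = 8; W→S at t=9 → φ=15

duty=8 offsets: FL=21 FR=1 RL=7 RR=15


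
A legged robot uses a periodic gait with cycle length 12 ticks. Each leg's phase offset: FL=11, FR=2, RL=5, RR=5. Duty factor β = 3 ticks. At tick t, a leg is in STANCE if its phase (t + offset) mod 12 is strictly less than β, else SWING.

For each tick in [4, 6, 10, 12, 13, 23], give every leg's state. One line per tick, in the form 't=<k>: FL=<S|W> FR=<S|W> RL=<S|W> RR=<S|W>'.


t=4: FL=W FR=W RL=W RR=W
t=6: FL=W FR=W RL=W RR=W
t=10: FL=W FR=S RL=W RR=W
t=12: FL=W FR=S RL=W RR=W
t=13: FL=S FR=W RL=W RR=W
t=23: FL=W FR=S RL=W RR=W

t=4: phase=(3,6,9,9) vs β=3 → FL=W FR=W RL=W RR=W
t=6: phase=(5,8,11,11) vs β=3 → FL=W FR=W RL=W RR=W
t=10: phase=(9,0,3,3) vs β=3 → FL=W FR=S RL=W RR=W
t=12: phase=(11,2,5,5) vs β=3 → FL=W FR=S RL=W RR=W
t=13: phase=(0,3,6,6) vs β=3 → FL=S FR=W RL=W RR=W
t=23: phase=(10,1,4,4) vs β=3 → FL=W FR=S RL=W RR=W


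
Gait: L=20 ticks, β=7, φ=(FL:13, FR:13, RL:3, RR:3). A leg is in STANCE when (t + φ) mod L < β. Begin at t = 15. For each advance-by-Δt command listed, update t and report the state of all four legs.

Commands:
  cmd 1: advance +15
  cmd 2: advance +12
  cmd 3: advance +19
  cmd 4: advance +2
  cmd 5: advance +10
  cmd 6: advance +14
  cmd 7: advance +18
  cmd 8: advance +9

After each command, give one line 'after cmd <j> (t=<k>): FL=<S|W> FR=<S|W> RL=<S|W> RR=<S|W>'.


after cmd 1 (t=30): FL=S FR=S RL=W RR=W
after cmd 2 (t=42): FL=W FR=W RL=S RR=S
after cmd 3 (t=61): FL=W FR=W RL=S RR=S
after cmd 4 (t=63): FL=W FR=W RL=S RR=S
after cmd 5 (t=73): FL=S FR=S RL=W RR=W
after cmd 6 (t=87): FL=S FR=S RL=W RR=W
after cmd 7 (t=105): FL=W FR=W RL=W RR=W
after cmd 8 (t=114): FL=W FR=W RL=W RR=W

start t=15: FL=W FR=W RL=W RR=W
cmd 1: advance +15 → t=30, phase=(3,3,13,13) → FL=S FR=S RL=W RR=W
cmd 2: advance +12 → t=42, phase=(15,15,5,5) → FL=W FR=W RL=S RR=S
cmd 3: advance +19 → t=61, phase=(14,14,4,4) → FL=W FR=W RL=S RR=S
cmd 4: advance +2 → t=63, phase=(16,16,6,6) → FL=W FR=W RL=S RR=S
cmd 5: advance +10 → t=73, phase=(6,6,16,16) → FL=S FR=S RL=W RR=W
cmd 6: advance +14 → t=87, phase=(0,0,10,10) → FL=S FR=S RL=W RR=W
cmd 7: advance +18 → t=105, phase=(18,18,8,8) → FL=W FR=W RL=W RR=W
cmd 8: advance +9 → t=114, phase=(7,7,17,17) → FL=W FR=W RL=W RR=W


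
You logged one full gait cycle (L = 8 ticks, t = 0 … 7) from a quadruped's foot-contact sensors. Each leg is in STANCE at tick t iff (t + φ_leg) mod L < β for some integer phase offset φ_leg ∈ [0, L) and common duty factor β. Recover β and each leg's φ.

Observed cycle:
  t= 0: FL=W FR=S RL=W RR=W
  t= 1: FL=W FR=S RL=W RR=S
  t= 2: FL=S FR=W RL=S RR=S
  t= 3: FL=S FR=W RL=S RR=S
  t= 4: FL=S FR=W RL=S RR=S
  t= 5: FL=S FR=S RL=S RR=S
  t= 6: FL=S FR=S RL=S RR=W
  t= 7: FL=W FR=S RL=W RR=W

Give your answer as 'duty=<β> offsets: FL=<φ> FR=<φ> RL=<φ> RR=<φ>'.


duty=5 offsets: FL=6 FR=3 RL=6 RR=7

duty β = stance ticks per leg = 5
FL: stance ticks = 5; W→S at t=2 → φ=6
FR: stance ticks = 5; W→S at t=5 → φ=3
RL: stance ticks = 5; W→S at t=2 → φ=6
RR: stance ticks = 5; W→S at t=1 → φ=7


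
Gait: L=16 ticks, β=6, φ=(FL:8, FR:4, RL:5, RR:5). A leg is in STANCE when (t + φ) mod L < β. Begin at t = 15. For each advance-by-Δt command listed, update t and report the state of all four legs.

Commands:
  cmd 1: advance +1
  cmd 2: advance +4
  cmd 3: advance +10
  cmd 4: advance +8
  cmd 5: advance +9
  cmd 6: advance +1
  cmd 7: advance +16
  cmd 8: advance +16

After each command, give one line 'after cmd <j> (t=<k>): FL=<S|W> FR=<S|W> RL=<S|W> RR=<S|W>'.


after cmd 1 (t=16): FL=W FR=S RL=S RR=S
after cmd 2 (t=20): FL=W FR=W RL=W RR=W
after cmd 3 (t=30): FL=W FR=S RL=S RR=S
after cmd 4 (t=38): FL=W FR=W RL=W RR=W
after cmd 5 (t=47): FL=W FR=S RL=S RR=S
after cmd 6 (t=48): FL=W FR=S RL=S RR=S
after cmd 7 (t=64): FL=W FR=S RL=S RR=S
after cmd 8 (t=80): FL=W FR=S RL=S RR=S

start t=15: FL=W FR=S RL=S RR=S
cmd 1: advance +1 → t=16, phase=(8,4,5,5) → FL=W FR=S RL=S RR=S
cmd 2: advance +4 → t=20, phase=(12,8,9,9) → FL=W FR=W RL=W RR=W
cmd 3: advance +10 → t=30, phase=(6,2,3,3) → FL=W FR=S RL=S RR=S
cmd 4: advance +8 → t=38, phase=(14,10,11,11) → FL=W FR=W RL=W RR=W
cmd 5: advance +9 → t=47, phase=(7,3,4,4) → FL=W FR=S RL=S RR=S
cmd 6: advance +1 → t=48, phase=(8,4,5,5) → FL=W FR=S RL=S RR=S
cmd 7: advance +16 → t=64, phase=(8,4,5,5) → FL=W FR=S RL=S RR=S
cmd 8: advance +16 → t=80, phase=(8,4,5,5) → FL=W FR=S RL=S RR=S


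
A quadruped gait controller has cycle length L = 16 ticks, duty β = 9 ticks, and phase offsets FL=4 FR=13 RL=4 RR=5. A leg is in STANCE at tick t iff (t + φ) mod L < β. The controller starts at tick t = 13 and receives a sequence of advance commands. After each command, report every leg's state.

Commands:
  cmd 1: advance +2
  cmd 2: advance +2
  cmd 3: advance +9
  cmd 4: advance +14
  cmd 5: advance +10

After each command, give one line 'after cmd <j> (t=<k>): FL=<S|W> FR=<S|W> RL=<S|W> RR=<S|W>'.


start t=13: FL=S FR=W RL=S RR=S
cmd 1: advance +2 → t=15, phase=(3,12,3,4) → FL=S FR=W RL=S RR=S
cmd 2: advance +2 → t=17, phase=(5,14,5,6) → FL=S FR=W RL=S RR=S
cmd 3: advance +9 → t=26, phase=(14,7,14,15) → FL=W FR=S RL=W RR=W
cmd 4: advance +14 → t=40, phase=(12,5,12,13) → FL=W FR=S RL=W RR=W
cmd 5: advance +10 → t=50, phase=(6,15,6,7) → FL=S FR=W RL=S RR=S

after cmd 1 (t=15): FL=S FR=W RL=S RR=S
after cmd 2 (t=17): FL=S FR=W RL=S RR=S
after cmd 3 (t=26): FL=W FR=S RL=W RR=W
after cmd 4 (t=40): FL=W FR=S RL=W RR=W
after cmd 5 (t=50): FL=S FR=W RL=S RR=S


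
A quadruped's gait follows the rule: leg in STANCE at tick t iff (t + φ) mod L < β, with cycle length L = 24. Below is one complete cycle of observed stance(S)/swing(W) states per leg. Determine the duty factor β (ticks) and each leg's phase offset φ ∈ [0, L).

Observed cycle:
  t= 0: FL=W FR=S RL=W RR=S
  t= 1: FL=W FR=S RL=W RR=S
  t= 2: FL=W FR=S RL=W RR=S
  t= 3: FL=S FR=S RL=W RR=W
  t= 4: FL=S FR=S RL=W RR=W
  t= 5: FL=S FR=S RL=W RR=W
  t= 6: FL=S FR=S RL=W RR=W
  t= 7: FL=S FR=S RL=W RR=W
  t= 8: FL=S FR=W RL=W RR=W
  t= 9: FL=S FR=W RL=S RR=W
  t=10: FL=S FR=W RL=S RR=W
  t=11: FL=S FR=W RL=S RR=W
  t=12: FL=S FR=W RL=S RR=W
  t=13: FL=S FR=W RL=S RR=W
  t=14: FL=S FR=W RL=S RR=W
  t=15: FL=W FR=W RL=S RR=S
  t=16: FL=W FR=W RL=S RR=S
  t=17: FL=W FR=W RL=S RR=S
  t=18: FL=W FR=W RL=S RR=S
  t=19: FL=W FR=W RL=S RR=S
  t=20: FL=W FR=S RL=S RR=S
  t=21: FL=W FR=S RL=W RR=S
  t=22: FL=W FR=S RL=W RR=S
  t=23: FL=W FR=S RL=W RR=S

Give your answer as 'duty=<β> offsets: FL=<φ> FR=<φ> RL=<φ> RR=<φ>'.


duty=12 offsets: FL=21 FR=4 RL=15 RR=9

duty β = stance ticks per leg = 12
FL: stance ticks = 12; W→S at t=3 → φ=21
FR: stance ticks = 12; W→S at t=20 → φ=4
RL: stance ticks = 12; W→S at t=9 → φ=15
RR: stance ticks = 12; W→S at t=15 → φ=9


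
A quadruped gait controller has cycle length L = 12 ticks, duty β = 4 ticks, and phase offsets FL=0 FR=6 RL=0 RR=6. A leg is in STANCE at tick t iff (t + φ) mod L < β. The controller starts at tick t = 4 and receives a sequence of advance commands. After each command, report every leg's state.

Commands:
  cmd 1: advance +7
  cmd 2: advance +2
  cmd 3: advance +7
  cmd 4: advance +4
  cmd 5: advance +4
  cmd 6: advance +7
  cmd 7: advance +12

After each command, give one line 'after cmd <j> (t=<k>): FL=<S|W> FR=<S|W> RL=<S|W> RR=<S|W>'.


after cmd 1 (t=11): FL=W FR=W RL=W RR=W
after cmd 2 (t=13): FL=S FR=W RL=S RR=W
after cmd 3 (t=20): FL=W FR=S RL=W RR=S
after cmd 4 (t=24): FL=S FR=W RL=S RR=W
after cmd 5 (t=28): FL=W FR=W RL=W RR=W
after cmd 6 (t=35): FL=W FR=W RL=W RR=W
after cmd 7 (t=47): FL=W FR=W RL=W RR=W

start t=4: FL=W FR=W RL=W RR=W
cmd 1: advance +7 → t=11, phase=(11,5,11,5) → FL=W FR=W RL=W RR=W
cmd 2: advance +2 → t=13, phase=(1,7,1,7) → FL=S FR=W RL=S RR=W
cmd 3: advance +7 → t=20, phase=(8,2,8,2) → FL=W FR=S RL=W RR=S
cmd 4: advance +4 → t=24, phase=(0,6,0,6) → FL=S FR=W RL=S RR=W
cmd 5: advance +4 → t=28, phase=(4,10,4,10) → FL=W FR=W RL=W RR=W
cmd 6: advance +7 → t=35, phase=(11,5,11,5) → FL=W FR=W RL=W RR=W
cmd 7: advance +12 → t=47, phase=(11,5,11,5) → FL=W FR=W RL=W RR=W


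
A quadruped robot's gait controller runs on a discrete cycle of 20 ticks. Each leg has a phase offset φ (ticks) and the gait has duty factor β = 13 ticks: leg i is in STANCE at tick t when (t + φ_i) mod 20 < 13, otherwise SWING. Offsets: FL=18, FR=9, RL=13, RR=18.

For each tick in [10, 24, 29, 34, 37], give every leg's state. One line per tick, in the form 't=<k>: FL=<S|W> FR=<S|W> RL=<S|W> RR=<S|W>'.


t=10: phase=(8,19,3,8) vs β=13 → FL=S FR=W RL=S RR=S
t=24: phase=(2,13,17,2) vs β=13 → FL=S FR=W RL=W RR=S
t=29: phase=(7,18,2,7) vs β=13 → FL=S FR=W RL=S RR=S
t=34: phase=(12,3,7,12) vs β=13 → FL=S FR=S RL=S RR=S
t=37: phase=(15,6,10,15) vs β=13 → FL=W FR=S RL=S RR=W

t=10: FL=S FR=W RL=S RR=S
t=24: FL=S FR=W RL=W RR=S
t=29: FL=S FR=W RL=S RR=S
t=34: FL=S FR=S RL=S RR=S
t=37: FL=W FR=S RL=S RR=W


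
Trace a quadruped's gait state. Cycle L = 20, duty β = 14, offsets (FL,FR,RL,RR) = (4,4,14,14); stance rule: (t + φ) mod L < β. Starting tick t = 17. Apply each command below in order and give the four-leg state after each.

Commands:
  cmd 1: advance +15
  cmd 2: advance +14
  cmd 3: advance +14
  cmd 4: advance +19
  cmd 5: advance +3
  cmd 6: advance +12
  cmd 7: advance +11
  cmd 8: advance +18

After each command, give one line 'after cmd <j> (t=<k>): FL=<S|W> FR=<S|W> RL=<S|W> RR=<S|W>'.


start t=17: FL=S FR=S RL=S RR=S
cmd 1: advance +15 → t=32, phase=(16,16,6,6) → FL=W FR=W RL=S RR=S
cmd 2: advance +14 → t=46, phase=(10,10,0,0) → FL=S FR=S RL=S RR=S
cmd 3: advance +14 → t=60, phase=(4,4,14,14) → FL=S FR=S RL=W RR=W
cmd 4: advance +19 → t=79, phase=(3,3,13,13) → FL=S FR=S RL=S RR=S
cmd 5: advance +3 → t=82, phase=(6,6,16,16) → FL=S FR=S RL=W RR=W
cmd 6: advance +12 → t=94, phase=(18,18,8,8) → FL=W FR=W RL=S RR=S
cmd 7: advance +11 → t=105, phase=(9,9,19,19) → FL=S FR=S RL=W RR=W
cmd 8: advance +18 → t=123, phase=(7,7,17,17) → FL=S FR=S RL=W RR=W

after cmd 1 (t=32): FL=W FR=W RL=S RR=S
after cmd 2 (t=46): FL=S FR=S RL=S RR=S
after cmd 3 (t=60): FL=S FR=S RL=W RR=W
after cmd 4 (t=79): FL=S FR=S RL=S RR=S
after cmd 5 (t=82): FL=S FR=S RL=W RR=W
after cmd 6 (t=94): FL=W FR=W RL=S RR=S
after cmd 7 (t=105): FL=S FR=S RL=W RR=W
after cmd 8 (t=123): FL=S FR=S RL=W RR=W


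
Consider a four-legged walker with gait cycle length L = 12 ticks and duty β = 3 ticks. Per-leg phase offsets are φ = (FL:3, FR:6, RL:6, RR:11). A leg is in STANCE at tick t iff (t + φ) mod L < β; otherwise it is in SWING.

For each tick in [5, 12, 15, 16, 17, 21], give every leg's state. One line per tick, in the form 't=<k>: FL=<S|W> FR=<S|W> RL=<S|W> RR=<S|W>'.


t=5: FL=W FR=W RL=W RR=W
t=12: FL=W FR=W RL=W RR=W
t=15: FL=W FR=W RL=W RR=S
t=16: FL=W FR=W RL=W RR=W
t=17: FL=W FR=W RL=W RR=W
t=21: FL=S FR=W RL=W RR=W

t=5: phase=(8,11,11,4) vs β=3 → FL=W FR=W RL=W RR=W
t=12: phase=(3,6,6,11) vs β=3 → FL=W FR=W RL=W RR=W
t=15: phase=(6,9,9,2) vs β=3 → FL=W FR=W RL=W RR=S
t=16: phase=(7,10,10,3) vs β=3 → FL=W FR=W RL=W RR=W
t=17: phase=(8,11,11,4) vs β=3 → FL=W FR=W RL=W RR=W
t=21: phase=(0,3,3,8) vs β=3 → FL=S FR=W RL=W RR=W


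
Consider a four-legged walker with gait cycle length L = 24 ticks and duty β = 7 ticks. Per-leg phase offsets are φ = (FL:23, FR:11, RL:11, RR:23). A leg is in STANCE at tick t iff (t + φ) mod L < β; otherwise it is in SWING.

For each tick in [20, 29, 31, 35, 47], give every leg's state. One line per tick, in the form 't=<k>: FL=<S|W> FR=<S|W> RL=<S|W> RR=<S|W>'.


t=20: phase=(19,7,7,19) vs β=7 → FL=W FR=W RL=W RR=W
t=29: phase=(4,16,16,4) vs β=7 → FL=S FR=W RL=W RR=S
t=31: phase=(6,18,18,6) vs β=7 → FL=S FR=W RL=W RR=S
t=35: phase=(10,22,22,10) vs β=7 → FL=W FR=W RL=W RR=W
t=47: phase=(22,10,10,22) vs β=7 → FL=W FR=W RL=W RR=W

t=20: FL=W FR=W RL=W RR=W
t=29: FL=S FR=W RL=W RR=S
t=31: FL=S FR=W RL=W RR=S
t=35: FL=W FR=W RL=W RR=W
t=47: FL=W FR=W RL=W RR=W


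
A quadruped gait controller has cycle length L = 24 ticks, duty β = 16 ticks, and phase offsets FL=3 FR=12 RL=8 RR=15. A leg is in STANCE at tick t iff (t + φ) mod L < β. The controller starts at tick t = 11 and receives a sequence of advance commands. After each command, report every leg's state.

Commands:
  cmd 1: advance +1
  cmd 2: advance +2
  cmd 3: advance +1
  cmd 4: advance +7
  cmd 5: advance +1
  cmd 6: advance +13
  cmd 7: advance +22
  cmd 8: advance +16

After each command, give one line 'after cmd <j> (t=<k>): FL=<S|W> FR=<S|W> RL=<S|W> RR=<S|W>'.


after cmd 1 (t=12): FL=S FR=S RL=W RR=S
after cmd 2 (t=14): FL=W FR=S RL=W RR=S
after cmd 3 (t=15): FL=W FR=S RL=W RR=S
after cmd 4 (t=22): FL=S FR=S RL=S RR=S
after cmd 5 (t=23): FL=S FR=S RL=S RR=S
after cmd 6 (t=36): FL=S FR=S RL=W RR=S
after cmd 7 (t=58): FL=S FR=W RL=W RR=S
after cmd 8 (t=74): FL=S FR=S RL=S RR=W

start t=11: FL=S FR=W RL=W RR=S
cmd 1: advance +1 → t=12, phase=(15,0,20,3) → FL=S FR=S RL=W RR=S
cmd 2: advance +2 → t=14, phase=(17,2,22,5) → FL=W FR=S RL=W RR=S
cmd 3: advance +1 → t=15, phase=(18,3,23,6) → FL=W FR=S RL=W RR=S
cmd 4: advance +7 → t=22, phase=(1,10,6,13) → FL=S FR=S RL=S RR=S
cmd 5: advance +1 → t=23, phase=(2,11,7,14) → FL=S FR=S RL=S RR=S
cmd 6: advance +13 → t=36, phase=(15,0,20,3) → FL=S FR=S RL=W RR=S
cmd 7: advance +22 → t=58, phase=(13,22,18,1) → FL=S FR=W RL=W RR=S
cmd 8: advance +16 → t=74, phase=(5,14,10,17) → FL=S FR=S RL=S RR=W


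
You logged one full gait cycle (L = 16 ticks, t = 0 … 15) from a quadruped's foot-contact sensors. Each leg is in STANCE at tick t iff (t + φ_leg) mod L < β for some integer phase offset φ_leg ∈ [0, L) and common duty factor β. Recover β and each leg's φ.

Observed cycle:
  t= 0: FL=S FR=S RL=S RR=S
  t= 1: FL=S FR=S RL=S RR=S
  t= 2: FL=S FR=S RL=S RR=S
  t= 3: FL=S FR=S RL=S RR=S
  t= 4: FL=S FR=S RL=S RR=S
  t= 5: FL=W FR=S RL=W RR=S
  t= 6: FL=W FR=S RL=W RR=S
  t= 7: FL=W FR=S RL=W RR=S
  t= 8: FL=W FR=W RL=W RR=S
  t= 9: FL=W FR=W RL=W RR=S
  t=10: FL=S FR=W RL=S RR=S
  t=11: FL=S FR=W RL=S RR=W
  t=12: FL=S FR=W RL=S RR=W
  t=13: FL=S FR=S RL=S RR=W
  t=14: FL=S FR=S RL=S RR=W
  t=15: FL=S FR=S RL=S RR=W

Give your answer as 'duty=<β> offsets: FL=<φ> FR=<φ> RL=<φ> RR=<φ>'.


duty β = stance ticks per leg = 11
FL: stance ticks = 11; W→S at t=10 → φ=6
FR: stance ticks = 11; W→S at t=13 → φ=3
RL: stance ticks = 11; W→S at t=10 → φ=6
RR: stance ticks = 11; W→S at t=0 → φ=0

duty=11 offsets: FL=6 FR=3 RL=6 RR=0


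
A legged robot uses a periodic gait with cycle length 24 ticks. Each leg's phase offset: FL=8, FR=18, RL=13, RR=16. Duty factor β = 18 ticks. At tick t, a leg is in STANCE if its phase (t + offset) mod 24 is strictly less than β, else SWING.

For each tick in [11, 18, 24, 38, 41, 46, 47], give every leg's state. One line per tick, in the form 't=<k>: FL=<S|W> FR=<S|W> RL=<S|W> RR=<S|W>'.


t=11: phase=(19,5,0,3) vs β=18 → FL=W FR=S RL=S RR=S
t=18: phase=(2,12,7,10) vs β=18 → FL=S FR=S RL=S RR=S
t=24: phase=(8,18,13,16) vs β=18 → FL=S FR=W RL=S RR=S
t=38: phase=(22,8,3,6) vs β=18 → FL=W FR=S RL=S RR=S
t=41: phase=(1,11,6,9) vs β=18 → FL=S FR=S RL=S RR=S
t=46: phase=(6,16,11,14) vs β=18 → FL=S FR=S RL=S RR=S
t=47: phase=(7,17,12,15) vs β=18 → FL=S FR=S RL=S RR=S

t=11: FL=W FR=S RL=S RR=S
t=18: FL=S FR=S RL=S RR=S
t=24: FL=S FR=W RL=S RR=S
t=38: FL=W FR=S RL=S RR=S
t=41: FL=S FR=S RL=S RR=S
t=46: FL=S FR=S RL=S RR=S
t=47: FL=S FR=S RL=S RR=S


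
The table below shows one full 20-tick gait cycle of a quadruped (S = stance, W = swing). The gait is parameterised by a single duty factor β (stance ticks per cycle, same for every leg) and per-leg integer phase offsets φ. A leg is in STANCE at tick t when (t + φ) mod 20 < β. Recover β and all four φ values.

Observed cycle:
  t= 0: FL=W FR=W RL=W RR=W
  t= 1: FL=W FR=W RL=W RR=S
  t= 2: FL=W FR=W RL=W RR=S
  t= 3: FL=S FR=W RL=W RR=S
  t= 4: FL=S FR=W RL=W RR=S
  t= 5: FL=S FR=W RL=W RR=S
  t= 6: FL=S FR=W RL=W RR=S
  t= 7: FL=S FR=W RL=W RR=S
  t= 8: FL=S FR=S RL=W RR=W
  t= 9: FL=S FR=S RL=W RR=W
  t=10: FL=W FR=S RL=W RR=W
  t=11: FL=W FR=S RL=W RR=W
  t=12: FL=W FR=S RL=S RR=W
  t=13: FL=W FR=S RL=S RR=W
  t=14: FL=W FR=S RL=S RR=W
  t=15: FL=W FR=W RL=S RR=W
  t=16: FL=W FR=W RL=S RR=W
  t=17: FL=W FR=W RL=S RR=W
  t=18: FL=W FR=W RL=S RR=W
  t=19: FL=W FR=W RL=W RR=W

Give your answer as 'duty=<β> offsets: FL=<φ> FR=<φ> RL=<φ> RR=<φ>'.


duty β = stance ticks per leg = 7
FL: stance ticks = 7; W→S at t=3 → φ=17
FR: stance ticks = 7; W→S at t=8 → φ=12
RL: stance ticks = 7; W→S at t=12 → φ=8
RR: stance ticks = 7; W→S at t=1 → φ=19

duty=7 offsets: FL=17 FR=12 RL=8 RR=19


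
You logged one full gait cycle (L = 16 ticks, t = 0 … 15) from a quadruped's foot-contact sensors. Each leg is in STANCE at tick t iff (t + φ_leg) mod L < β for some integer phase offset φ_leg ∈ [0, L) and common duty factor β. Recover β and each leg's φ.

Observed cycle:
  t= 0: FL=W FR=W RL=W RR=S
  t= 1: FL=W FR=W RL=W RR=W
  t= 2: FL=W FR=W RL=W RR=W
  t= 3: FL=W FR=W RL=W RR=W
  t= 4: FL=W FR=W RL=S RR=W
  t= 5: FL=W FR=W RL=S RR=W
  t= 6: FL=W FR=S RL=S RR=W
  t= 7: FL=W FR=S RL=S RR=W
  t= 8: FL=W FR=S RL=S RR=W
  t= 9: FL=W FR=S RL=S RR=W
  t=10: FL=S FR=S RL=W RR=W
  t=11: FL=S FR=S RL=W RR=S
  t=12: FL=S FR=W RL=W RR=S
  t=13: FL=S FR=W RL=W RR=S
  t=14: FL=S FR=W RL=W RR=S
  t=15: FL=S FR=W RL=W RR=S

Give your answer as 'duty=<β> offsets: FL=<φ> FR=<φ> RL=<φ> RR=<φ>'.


duty β = stance ticks per leg = 6
FL: stance ticks = 6; W→S at t=10 → φ=6
FR: stance ticks = 6; W→S at t=6 → φ=10
RL: stance ticks = 6; W→S at t=4 → φ=12
RR: stance ticks = 6; W→S at t=11 → φ=5

duty=6 offsets: FL=6 FR=10 RL=12 RR=5


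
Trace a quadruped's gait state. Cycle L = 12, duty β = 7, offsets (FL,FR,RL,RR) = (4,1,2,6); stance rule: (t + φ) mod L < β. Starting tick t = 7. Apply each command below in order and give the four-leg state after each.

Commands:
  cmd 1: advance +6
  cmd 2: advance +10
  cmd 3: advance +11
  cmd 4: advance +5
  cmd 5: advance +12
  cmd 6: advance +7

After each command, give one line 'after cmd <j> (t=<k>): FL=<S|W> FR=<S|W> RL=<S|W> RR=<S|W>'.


start t=7: FL=W FR=W RL=W RR=S
cmd 1: advance +6 → t=13, phase=(5,2,3,7) → FL=S FR=S RL=S RR=W
cmd 2: advance +10 → t=23, phase=(3,0,1,5) → FL=S FR=S RL=S RR=S
cmd 3: advance +11 → t=34, phase=(2,11,0,4) → FL=S FR=W RL=S RR=S
cmd 4: advance +5 → t=39, phase=(7,4,5,9) → FL=W FR=S RL=S RR=W
cmd 5: advance +12 → t=51, phase=(7,4,5,9) → FL=W FR=S RL=S RR=W
cmd 6: advance +7 → t=58, phase=(2,11,0,4) → FL=S FR=W RL=S RR=S

after cmd 1 (t=13): FL=S FR=S RL=S RR=W
after cmd 2 (t=23): FL=S FR=S RL=S RR=S
after cmd 3 (t=34): FL=S FR=W RL=S RR=S
after cmd 4 (t=39): FL=W FR=S RL=S RR=W
after cmd 5 (t=51): FL=W FR=S RL=S RR=W
after cmd 6 (t=58): FL=S FR=W RL=S RR=S


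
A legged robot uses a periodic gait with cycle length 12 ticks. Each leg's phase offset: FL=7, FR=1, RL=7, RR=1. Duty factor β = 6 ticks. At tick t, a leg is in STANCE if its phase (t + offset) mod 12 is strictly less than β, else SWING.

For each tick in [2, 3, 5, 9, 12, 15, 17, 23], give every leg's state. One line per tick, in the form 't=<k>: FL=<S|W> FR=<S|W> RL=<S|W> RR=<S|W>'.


t=2: FL=W FR=S RL=W RR=S
t=3: FL=W FR=S RL=W RR=S
t=5: FL=S FR=W RL=S RR=W
t=9: FL=S FR=W RL=S RR=W
t=12: FL=W FR=S RL=W RR=S
t=15: FL=W FR=S RL=W RR=S
t=17: FL=S FR=W RL=S RR=W
t=23: FL=W FR=S RL=W RR=S

t=2: phase=(9,3,9,3) vs β=6 → FL=W FR=S RL=W RR=S
t=3: phase=(10,4,10,4) vs β=6 → FL=W FR=S RL=W RR=S
t=5: phase=(0,6,0,6) vs β=6 → FL=S FR=W RL=S RR=W
t=9: phase=(4,10,4,10) vs β=6 → FL=S FR=W RL=S RR=W
t=12: phase=(7,1,7,1) vs β=6 → FL=W FR=S RL=W RR=S
t=15: phase=(10,4,10,4) vs β=6 → FL=W FR=S RL=W RR=S
t=17: phase=(0,6,0,6) vs β=6 → FL=S FR=W RL=S RR=W
t=23: phase=(6,0,6,0) vs β=6 → FL=W FR=S RL=W RR=S


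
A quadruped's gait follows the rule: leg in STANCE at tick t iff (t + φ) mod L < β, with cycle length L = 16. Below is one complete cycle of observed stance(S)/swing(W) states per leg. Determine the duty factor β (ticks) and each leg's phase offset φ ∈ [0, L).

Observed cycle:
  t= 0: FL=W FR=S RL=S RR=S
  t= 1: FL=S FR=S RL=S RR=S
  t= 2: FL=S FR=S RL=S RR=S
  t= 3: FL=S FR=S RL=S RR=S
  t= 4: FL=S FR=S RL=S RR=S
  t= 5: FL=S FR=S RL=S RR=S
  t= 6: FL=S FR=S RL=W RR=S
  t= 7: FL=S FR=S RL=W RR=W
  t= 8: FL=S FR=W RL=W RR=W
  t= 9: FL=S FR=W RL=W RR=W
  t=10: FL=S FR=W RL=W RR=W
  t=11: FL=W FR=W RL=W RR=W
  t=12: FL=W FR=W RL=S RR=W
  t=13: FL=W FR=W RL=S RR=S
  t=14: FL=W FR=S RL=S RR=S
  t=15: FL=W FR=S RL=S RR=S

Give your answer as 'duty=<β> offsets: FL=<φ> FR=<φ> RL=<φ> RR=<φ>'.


duty β = stance ticks per leg = 10
FL: stance ticks = 10; W→S at t=1 → φ=15
FR: stance ticks = 10; W→S at t=14 → φ=2
RL: stance ticks = 10; W→S at t=12 → φ=4
RR: stance ticks = 10; W→S at t=13 → φ=3

duty=10 offsets: FL=15 FR=2 RL=4 RR=3


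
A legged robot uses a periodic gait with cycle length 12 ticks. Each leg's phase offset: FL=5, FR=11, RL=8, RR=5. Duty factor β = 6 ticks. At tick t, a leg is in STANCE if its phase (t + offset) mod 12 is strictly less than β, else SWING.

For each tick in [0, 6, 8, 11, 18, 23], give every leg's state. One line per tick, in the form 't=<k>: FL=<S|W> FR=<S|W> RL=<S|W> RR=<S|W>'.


t=0: FL=S FR=W RL=W RR=S
t=6: FL=W FR=S RL=S RR=W
t=8: FL=S FR=W RL=S RR=S
t=11: FL=S FR=W RL=W RR=S
t=18: FL=W FR=S RL=S RR=W
t=23: FL=S FR=W RL=W RR=S

t=0: phase=(5,11,8,5) vs β=6 → FL=S FR=W RL=W RR=S
t=6: phase=(11,5,2,11) vs β=6 → FL=W FR=S RL=S RR=W
t=8: phase=(1,7,4,1) vs β=6 → FL=S FR=W RL=S RR=S
t=11: phase=(4,10,7,4) vs β=6 → FL=S FR=W RL=W RR=S
t=18: phase=(11,5,2,11) vs β=6 → FL=W FR=S RL=S RR=W
t=23: phase=(4,10,7,4) vs β=6 → FL=S FR=W RL=W RR=S


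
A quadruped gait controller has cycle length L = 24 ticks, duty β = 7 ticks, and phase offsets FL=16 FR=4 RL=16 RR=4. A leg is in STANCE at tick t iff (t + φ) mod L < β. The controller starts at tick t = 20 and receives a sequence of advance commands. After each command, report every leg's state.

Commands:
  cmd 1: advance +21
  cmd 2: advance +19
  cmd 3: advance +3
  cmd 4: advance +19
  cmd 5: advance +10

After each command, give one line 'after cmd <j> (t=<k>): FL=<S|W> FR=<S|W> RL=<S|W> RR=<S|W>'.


start t=20: FL=W FR=S RL=W RR=S
cmd 1: advance +21 → t=41, phase=(9,21,9,21) → FL=W FR=W RL=W RR=W
cmd 2: advance +19 → t=60, phase=(4,16,4,16) → FL=S FR=W RL=S RR=W
cmd 3: advance +3 → t=63, phase=(7,19,7,19) → FL=W FR=W RL=W RR=W
cmd 4: advance +19 → t=82, phase=(2,14,2,14) → FL=S FR=W RL=S RR=W
cmd 5: advance +10 → t=92, phase=(12,0,12,0) → FL=W FR=S RL=W RR=S

after cmd 1 (t=41): FL=W FR=W RL=W RR=W
after cmd 2 (t=60): FL=S FR=W RL=S RR=W
after cmd 3 (t=63): FL=W FR=W RL=W RR=W
after cmd 4 (t=82): FL=S FR=W RL=S RR=W
after cmd 5 (t=92): FL=W FR=S RL=W RR=S


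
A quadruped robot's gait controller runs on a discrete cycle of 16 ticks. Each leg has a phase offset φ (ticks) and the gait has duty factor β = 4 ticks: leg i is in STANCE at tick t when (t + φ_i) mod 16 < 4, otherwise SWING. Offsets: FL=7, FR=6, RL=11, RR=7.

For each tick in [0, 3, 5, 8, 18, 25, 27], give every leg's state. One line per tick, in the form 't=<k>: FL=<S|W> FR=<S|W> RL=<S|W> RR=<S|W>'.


t=0: FL=W FR=W RL=W RR=W
t=3: FL=W FR=W RL=W RR=W
t=5: FL=W FR=W RL=S RR=W
t=8: FL=W FR=W RL=S RR=W
t=18: FL=W FR=W RL=W RR=W
t=25: FL=S FR=W RL=W RR=S
t=27: FL=S FR=S RL=W RR=S

t=0: phase=(7,6,11,7) vs β=4 → FL=W FR=W RL=W RR=W
t=3: phase=(10,9,14,10) vs β=4 → FL=W FR=W RL=W RR=W
t=5: phase=(12,11,0,12) vs β=4 → FL=W FR=W RL=S RR=W
t=8: phase=(15,14,3,15) vs β=4 → FL=W FR=W RL=S RR=W
t=18: phase=(9,8,13,9) vs β=4 → FL=W FR=W RL=W RR=W
t=25: phase=(0,15,4,0) vs β=4 → FL=S FR=W RL=W RR=S
t=27: phase=(2,1,6,2) vs β=4 → FL=S FR=S RL=W RR=S


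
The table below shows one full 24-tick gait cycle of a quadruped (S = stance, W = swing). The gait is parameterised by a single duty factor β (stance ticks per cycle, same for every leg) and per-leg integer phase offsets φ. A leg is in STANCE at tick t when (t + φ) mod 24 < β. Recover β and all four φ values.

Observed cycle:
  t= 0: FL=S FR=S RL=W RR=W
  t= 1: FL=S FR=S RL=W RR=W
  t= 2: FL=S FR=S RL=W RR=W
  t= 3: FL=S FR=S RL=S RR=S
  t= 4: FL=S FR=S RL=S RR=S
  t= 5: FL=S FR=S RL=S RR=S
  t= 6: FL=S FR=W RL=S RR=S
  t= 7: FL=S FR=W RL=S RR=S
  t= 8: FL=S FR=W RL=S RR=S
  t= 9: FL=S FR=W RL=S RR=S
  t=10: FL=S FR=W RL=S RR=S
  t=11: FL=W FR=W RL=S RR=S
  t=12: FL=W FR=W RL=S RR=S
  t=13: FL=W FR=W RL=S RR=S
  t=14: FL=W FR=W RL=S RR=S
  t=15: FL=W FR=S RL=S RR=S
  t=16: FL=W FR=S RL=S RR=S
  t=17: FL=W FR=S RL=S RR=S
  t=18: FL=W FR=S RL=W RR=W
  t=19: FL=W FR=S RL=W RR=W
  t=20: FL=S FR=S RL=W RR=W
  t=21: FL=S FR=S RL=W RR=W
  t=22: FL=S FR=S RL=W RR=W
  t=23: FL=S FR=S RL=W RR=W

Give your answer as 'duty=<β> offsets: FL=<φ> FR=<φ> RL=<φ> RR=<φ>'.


duty=15 offsets: FL=4 FR=9 RL=21 RR=21

duty β = stance ticks per leg = 15
FL: stance ticks = 15; W→S at t=20 → φ=4
FR: stance ticks = 15; W→S at t=15 → φ=9
RL: stance ticks = 15; W→S at t=3 → φ=21
RR: stance ticks = 15; W→S at t=3 → φ=21
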